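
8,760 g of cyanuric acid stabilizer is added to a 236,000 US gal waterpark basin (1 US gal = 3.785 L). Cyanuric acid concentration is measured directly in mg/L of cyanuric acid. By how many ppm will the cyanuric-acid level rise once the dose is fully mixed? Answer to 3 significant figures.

Volume: 236,000 US gal × 3.785 L/gal = 893,260 L.
Rise: 8,760 g / 893,260 L × 1000 = 9.807 mg/L.

9.81 ppm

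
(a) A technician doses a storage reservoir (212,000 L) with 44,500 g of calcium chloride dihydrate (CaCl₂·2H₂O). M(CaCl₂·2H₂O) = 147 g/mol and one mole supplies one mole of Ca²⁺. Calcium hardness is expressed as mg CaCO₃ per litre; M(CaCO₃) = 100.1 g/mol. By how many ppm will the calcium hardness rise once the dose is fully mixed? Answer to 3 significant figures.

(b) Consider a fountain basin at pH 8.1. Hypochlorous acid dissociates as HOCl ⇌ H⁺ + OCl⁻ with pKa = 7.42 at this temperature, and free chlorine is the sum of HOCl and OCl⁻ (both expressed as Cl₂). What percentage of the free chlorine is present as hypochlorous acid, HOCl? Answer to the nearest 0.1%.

(a) 143 ppm; (b) 17.3%

(a) Moles of Ca²⁺: 44,500 g ÷ 147 g/mol = 302.7 mol.
(a) As CaCO₃: 302.7 mol × 100.1 g/mol = 30,300 g.
(a) Rise: 30,300 g / 212,000 L × 1000 = 142.9 mg/L.

(b) [OCl⁻]/[HOCl] = 10^(pH − pKa) = 10^(8.1 − 7.42) = 10^0.68 = 4.786.
(b) Fraction as HOCl = 1 / (1 + 4.786) = 0.1728.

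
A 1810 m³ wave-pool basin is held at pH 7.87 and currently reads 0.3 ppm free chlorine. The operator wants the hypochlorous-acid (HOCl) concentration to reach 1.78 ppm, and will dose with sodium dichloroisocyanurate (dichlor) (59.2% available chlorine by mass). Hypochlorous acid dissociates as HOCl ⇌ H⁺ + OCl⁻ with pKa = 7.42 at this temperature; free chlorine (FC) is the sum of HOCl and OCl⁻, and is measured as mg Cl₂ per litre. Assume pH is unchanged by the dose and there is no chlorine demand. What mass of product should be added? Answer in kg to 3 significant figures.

Volume: 1810 m³ = 1,810,000 L.
[OCl⁻]/[HOCl] = 10^(pH − pKa) = 10^(7.87 − 7.42) = 2.818; fraction as HOCl = 1/(1 + 2.818) = 0.2619.
Free chlorine required for 1.78 ppm HOCl: 1.78 / 0.2619 = 6.797 ppm.
FC to add: 6.797 − 0.3 = 6.497 mg/L as Cl₂.
Cl₂ equivalent: 6.497 mg/L × 1,810,000 L = 11,760 g.
Product at 59.2% available Cl: 11,760 / 0.592 = 19,860 g.

19.9 kg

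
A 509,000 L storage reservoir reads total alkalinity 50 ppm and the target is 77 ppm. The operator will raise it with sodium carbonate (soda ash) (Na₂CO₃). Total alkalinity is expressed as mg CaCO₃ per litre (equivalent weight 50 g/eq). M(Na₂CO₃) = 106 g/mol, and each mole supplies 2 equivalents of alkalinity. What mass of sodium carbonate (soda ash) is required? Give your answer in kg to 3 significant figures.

Alkalinity to add: (77 − 50) = 27 mg/L as CaCO₃ × 509,000 L = 13,740 g as CaCO₃.
Equivalents: 13,740 g ÷ 50 g/eq = 274.9 eq.
Each mole of Na₂CO₃ supplies 2 eq, so 274.9 / 2 = 137.4 mol.
Mass: 137.4 mol × 106 g/mol = 14,570 g.

14.6 kg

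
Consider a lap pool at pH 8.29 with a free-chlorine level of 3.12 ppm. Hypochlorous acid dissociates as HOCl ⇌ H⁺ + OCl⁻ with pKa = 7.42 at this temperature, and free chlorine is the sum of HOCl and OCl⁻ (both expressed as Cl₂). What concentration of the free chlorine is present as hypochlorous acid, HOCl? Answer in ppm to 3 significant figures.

0.371 ppm

[OCl⁻]/[HOCl] = 10^(pH − pKa) = 10^(8.29 − 7.42) = 10^0.87 = 7.413.
Fraction as HOCl = 1 / (1 + 7.413) = 0.1189.
HOCl = 0.1189 × 3.12 ppm = 0.3709 ppm.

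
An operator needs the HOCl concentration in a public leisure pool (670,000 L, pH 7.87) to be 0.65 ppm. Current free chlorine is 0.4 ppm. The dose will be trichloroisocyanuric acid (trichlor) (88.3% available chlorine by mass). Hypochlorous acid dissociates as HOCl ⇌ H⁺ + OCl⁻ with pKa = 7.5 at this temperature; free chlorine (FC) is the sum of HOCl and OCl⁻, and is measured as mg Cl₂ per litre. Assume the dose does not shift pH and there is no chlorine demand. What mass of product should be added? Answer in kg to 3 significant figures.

1.35 kg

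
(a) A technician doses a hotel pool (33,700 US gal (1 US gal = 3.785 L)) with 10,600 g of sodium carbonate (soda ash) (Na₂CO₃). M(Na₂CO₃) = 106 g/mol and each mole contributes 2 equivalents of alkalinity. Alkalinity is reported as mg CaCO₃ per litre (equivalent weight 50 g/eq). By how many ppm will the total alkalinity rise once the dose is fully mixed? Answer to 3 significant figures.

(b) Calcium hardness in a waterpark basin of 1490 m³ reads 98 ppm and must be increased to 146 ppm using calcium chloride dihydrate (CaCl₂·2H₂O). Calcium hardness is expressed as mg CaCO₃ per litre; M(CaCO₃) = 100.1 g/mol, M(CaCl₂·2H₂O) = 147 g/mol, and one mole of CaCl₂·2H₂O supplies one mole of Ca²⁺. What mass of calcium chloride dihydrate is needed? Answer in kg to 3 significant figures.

(a) 78.4 ppm; (b) 105 kg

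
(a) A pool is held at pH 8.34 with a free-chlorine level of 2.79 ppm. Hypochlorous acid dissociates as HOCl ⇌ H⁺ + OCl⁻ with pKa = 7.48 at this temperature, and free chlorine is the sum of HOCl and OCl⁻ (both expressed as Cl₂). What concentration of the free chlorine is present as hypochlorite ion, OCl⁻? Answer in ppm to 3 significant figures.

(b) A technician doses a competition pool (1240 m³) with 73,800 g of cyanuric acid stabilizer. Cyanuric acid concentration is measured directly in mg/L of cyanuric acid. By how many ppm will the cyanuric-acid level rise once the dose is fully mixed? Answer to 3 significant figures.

(a) 2.45 ppm; (b) 59.5 ppm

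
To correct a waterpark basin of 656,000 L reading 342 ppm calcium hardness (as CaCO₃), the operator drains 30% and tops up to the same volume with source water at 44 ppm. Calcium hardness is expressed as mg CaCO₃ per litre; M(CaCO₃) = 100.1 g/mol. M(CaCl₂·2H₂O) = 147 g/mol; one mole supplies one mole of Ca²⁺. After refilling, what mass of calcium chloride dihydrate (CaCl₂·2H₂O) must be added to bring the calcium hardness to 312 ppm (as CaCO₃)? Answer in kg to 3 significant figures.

After draining 30% and refilling: 342 × 0.70 + 44 × 0.30 = 252.6 ppm.
Deficit to target: 312 − 252.6 = 59.4 mg/L.
As CaCO₃: 59.4 mg/L × 656,000 L = 38,970 g; ÷ 100.1 = 389.3 mol Ca²⁺.
Mass: 389.3 × 147 = 57,220 g.

57.2 kg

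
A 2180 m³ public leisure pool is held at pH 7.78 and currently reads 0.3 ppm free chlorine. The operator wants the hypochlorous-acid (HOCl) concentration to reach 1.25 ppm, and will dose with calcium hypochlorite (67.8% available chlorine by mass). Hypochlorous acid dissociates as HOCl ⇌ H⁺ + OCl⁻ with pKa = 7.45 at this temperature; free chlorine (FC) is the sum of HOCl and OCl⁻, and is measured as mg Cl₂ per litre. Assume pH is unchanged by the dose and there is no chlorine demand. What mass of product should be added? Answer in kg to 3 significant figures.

Volume: 2180 m³ = 2,180,000 L.
[OCl⁻]/[HOCl] = 10^(pH − pKa) = 10^(7.78 − 7.45) = 2.138; fraction as HOCl = 1/(1 + 2.138) = 0.3187.
Free chlorine required for 1.25 ppm HOCl: 1.25 / 0.3187 = 3.922 ppm.
FC to add: 3.922 − 0.3 = 3.622 mg/L as Cl₂.
Cl₂ equivalent: 3.622 mg/L × 2,180,000 L = 7897 g.
Product at 67.8% available Cl: 7897 / 0.678 = 11,650 g.

11.6 kg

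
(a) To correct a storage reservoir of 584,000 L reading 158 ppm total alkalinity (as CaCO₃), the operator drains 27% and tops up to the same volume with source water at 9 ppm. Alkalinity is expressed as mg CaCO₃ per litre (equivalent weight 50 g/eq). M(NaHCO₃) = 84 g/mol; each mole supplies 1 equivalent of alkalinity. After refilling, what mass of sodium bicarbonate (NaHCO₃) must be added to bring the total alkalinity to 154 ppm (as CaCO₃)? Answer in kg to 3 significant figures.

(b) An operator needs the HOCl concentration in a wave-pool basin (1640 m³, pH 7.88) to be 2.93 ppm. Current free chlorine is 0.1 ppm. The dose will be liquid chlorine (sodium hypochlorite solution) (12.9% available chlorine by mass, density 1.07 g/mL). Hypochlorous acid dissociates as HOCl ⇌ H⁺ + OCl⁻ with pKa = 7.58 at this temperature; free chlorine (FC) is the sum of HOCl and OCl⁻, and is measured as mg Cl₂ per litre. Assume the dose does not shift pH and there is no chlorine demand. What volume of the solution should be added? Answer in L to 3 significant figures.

(a) After draining 27% and refilling: 158 × 0.73 + 9 × 0.27 = 117.77 ppm.
(a) Deficit to target: 154 − 117.77 = 36.23 mg/L.
(a) As CaCO₃: 36.23 mg/L × 584,000 L = 21,160 g; ÷ 50 g/eq ÷ 1 = 423.2 mol NaHCO₃.
(a) Mass: 423.2 × 84 = 35,550 g.

(b) Volume: 1640 m³ = 1,640,000 L.
(b) [OCl⁻]/[HOCl] = 10^(pH − pKa) = 10^(7.88 − 7.58) = 1.995; fraction as HOCl = 1/(1 + 1.995) = 0.3339.
(b) Free chlorine required for 2.93 ppm HOCl: 2.93 / 0.3339 = 8.776 ppm.
(b) FC to add: 8.776 − 0.1 = 8.676 mg/L as Cl₂.
(b) Cl₂ equivalent: 8.676 mg/L × 1,640,000 L = 14,230 g.
(b) Product at 12.9% available Cl: 14,230 / 0.129 = 110,300 g.
(b) Volume: 110,300 g ÷ 1.07 g/mL = 103,100 mL.

(a) 35.5 kg; (b) 103 L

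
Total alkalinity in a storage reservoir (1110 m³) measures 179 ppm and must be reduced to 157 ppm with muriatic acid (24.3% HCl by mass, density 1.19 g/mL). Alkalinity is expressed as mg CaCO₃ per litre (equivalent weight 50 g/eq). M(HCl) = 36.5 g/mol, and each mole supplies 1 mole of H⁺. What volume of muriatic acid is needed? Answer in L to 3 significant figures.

Volume: 1110 m³ = 1,110,000 L.
Alkalinity to neutralize: (179 − 157) = 22 mg/L as CaCO₃ × 1,110,000 L = 24,420 g as CaCO₃.
Equivalents of H⁺ required: 24,420 ÷ 50 g/eq = 488.4 eq = 488.4 mol HCl.
Mass of HCl: 488.4 × 36.5 = 17,830 g.
Mass of 24.3% solution: 17,830 / 0.243 = 73,360 g.
Volume: 73,360 g ÷ 1.19 g/mL = 61,650 mL.

61.6 L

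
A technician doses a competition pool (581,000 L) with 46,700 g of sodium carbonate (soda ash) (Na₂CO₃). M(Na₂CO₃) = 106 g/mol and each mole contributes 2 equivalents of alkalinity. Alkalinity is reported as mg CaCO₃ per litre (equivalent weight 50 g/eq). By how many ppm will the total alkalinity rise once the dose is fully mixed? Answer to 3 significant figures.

75.8 ppm

Moles of Na₂CO₃: 46,700 g ÷ 106 g/mol = 440.6 mol → 881.1 eq of alkalinity.
As CaCO₃: 881.1 eq × 50 g/eq = 44,060 g.
Rise: 44,060 g / 581,000 L × 1000 = 75.83 mg/L.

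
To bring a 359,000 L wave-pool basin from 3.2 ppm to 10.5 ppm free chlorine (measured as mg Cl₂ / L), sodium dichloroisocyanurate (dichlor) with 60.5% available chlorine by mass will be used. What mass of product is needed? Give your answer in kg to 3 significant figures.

Chlorine deficit: 10.5 − 3.2 = 7.3 ppm = 7.3 mg/L as Cl₂.
Cl₂ equivalent needed: 7.3 mg/L × 359,000 L = 2,621,000 mg = 2621 g.
Product at 60.5% available chlorine: 2621 / 0.605 = 4332 g.

4.33 kg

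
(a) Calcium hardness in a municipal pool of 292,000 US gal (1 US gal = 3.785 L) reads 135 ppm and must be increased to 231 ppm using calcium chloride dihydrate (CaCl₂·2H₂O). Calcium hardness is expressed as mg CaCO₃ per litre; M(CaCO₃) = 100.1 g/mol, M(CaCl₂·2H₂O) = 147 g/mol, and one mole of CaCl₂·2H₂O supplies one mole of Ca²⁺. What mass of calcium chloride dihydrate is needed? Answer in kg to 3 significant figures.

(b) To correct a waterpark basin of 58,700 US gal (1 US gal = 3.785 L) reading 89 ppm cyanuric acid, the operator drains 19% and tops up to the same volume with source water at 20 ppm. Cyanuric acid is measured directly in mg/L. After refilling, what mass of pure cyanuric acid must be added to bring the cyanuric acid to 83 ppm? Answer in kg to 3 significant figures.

(a) 156 kg; (b) 1.58 kg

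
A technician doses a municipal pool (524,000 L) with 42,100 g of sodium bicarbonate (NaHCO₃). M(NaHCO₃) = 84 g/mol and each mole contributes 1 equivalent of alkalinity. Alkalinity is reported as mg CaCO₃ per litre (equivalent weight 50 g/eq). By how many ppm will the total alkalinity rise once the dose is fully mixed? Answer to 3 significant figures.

47.8 ppm

Moles of NaHCO₃: 42,100 g ÷ 84 g/mol = 501.2 mol → 501.2 eq of alkalinity.
As CaCO₃: 501.2 eq × 50 g/eq = 25,060 g.
Rise: 25,060 g / 524,000 L × 1000 = 47.82 mg/L.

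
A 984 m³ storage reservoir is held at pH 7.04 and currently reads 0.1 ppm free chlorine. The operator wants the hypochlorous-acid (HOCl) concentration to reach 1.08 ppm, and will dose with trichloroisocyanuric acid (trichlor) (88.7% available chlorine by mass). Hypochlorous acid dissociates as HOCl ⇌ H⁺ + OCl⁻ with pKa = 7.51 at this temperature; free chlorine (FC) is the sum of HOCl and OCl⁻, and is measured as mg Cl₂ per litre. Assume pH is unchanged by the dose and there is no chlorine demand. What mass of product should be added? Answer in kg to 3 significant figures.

1.49 kg

Volume: 984 m³ = 984,000 L.
[OCl⁻]/[HOCl] = 10^(pH − pKa) = 10^(7.04 − 7.51) = 0.3388; fraction as HOCl = 1/(1 + 0.3388) = 0.7469.
Free chlorine required for 1.08 ppm HOCl: 1.08 / 0.7469 = 1.446 ppm.
FC to add: 1.446 − 0.1 = 1.346 mg/L as Cl₂.
Cl₂ equivalent: 1.346 mg/L × 984,000 L = 1324 g.
Product at 88.7% available Cl: 1324 / 0.887 = 1493 g.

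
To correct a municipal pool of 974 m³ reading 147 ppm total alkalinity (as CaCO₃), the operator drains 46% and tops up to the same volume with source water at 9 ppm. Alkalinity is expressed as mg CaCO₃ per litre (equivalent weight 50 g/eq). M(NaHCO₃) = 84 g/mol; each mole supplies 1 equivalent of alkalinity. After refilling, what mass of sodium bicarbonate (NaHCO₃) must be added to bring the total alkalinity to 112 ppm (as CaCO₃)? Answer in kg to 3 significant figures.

Volume: 974 m³ = 974,000 L.
After draining 46% and refilling: 147 × 0.54 + 9 × 0.46 = 83.52 ppm.
Deficit to target: 112 − 83.52 = 28.48 mg/L.
As CaCO₃: 28.48 mg/L × 974,000 L = 27,740 g; ÷ 50 g/eq ÷ 1 = 554.8 mol NaHCO₃.
Mass: 554.8 × 84 = 46,600 g.

46.6 kg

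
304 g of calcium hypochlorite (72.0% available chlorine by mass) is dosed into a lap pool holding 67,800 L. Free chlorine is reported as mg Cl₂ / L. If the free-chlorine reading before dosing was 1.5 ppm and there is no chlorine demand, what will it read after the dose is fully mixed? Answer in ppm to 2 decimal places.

Available chlorine delivered: 304 g × 0.72 = 218.9 g as Cl₂.
Concentration rise: 218.9 g / 67,800 L = 3.228 mg/L = 3.23 ppm.
Final FC: 1.5 + 3.23 = 4.73 ppm.

4.73 ppm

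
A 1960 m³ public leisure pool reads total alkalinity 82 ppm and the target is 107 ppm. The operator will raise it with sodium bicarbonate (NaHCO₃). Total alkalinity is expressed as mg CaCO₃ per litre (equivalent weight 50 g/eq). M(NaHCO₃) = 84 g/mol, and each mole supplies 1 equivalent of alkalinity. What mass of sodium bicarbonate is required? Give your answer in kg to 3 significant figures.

Volume: 1960 m³ = 1,960,000 L.
Alkalinity to add: (107 − 82) = 25 mg/L as CaCO₃ × 1,960,000 L = 49,000 g as CaCO₃.
Equivalents: 49,000 g ÷ 50 g/eq = 980 eq.
NaHCO₃ supplies 1 eq per mole → 980 mol.
Mass: 980 mol × 84 g/mol = 82,320 g.

82.3 kg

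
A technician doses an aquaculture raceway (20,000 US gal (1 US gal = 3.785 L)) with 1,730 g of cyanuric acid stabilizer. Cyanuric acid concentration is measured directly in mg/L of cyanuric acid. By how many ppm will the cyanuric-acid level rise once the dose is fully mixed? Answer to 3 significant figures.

22.9 ppm

Volume: 20,000 US gal × 3.785 L/gal = 75,700 L.
Rise: 1,730 g / 75,700 L × 1000 = 22.85 mg/L.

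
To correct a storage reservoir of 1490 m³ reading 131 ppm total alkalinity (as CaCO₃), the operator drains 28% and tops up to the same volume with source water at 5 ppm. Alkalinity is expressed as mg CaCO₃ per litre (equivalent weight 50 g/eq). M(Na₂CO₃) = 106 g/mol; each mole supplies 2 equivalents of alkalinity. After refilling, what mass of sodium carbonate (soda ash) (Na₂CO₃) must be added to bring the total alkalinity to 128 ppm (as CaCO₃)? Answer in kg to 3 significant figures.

51.0 kg

Volume: 1490 m³ = 1,490,000 L.
After draining 28% and refilling: 131 × 0.72 + 5 × 0.28 = 95.72 ppm.
Deficit to target: 128 − 95.72 = 32.28 mg/L.
As CaCO₃: 32.28 mg/L × 1,490,000 L = 48,100 g; ÷ 50 g/eq ÷ 2 = 481 mol Na₂CO₃.
Mass: 481 × 106 = 50,980 g.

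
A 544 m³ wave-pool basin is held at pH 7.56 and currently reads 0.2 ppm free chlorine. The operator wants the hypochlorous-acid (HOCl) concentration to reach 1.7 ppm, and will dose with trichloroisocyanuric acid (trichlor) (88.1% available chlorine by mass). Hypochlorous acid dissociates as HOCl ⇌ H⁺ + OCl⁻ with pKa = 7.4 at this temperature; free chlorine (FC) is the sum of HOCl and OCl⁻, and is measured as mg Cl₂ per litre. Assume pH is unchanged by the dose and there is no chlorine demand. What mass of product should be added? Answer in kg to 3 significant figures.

Volume: 544 m³ = 544,000 L.
[OCl⁻]/[HOCl] = 10^(pH − pKa) = 10^(7.56 − 7.4) = 1.445; fraction as HOCl = 1/(1 + 1.445) = 0.4089.
Free chlorine required for 1.7 ppm HOCl: 1.7 / 0.4089 = 4.157 ppm.
FC to add: 4.157 − 0.2 = 3.957 mg/L as Cl₂.
Cl₂ equivalent: 3.957 mg/L × 544,000 L = 2153 g.
Product at 88.1% available Cl: 2153 / 0.881 = 2444 g.

2.44 kg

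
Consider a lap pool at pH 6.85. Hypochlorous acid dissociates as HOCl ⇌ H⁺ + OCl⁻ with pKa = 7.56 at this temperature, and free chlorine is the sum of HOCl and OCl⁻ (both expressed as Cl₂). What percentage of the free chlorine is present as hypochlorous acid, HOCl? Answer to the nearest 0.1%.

83.7%

[OCl⁻]/[HOCl] = 10^(pH − pKa) = 10^(6.85 − 7.56) = 10^-0.71 = 0.195.
Fraction as HOCl = 1 / (1 + 0.195) = 0.8368.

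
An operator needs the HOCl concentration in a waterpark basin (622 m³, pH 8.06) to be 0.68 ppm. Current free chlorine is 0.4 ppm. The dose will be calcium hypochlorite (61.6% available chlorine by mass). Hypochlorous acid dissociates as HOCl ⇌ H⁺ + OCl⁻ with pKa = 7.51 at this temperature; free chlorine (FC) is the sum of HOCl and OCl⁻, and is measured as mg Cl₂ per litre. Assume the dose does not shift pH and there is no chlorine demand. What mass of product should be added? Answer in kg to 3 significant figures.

2.72 kg

Volume: 622 m³ = 622,000 L.
[OCl⁻]/[HOCl] = 10^(pH − pKa) = 10^(8.06 − 7.51) = 3.548; fraction as HOCl = 1/(1 + 3.548) = 0.2199.
Free chlorine required for 0.68 ppm HOCl: 0.68 / 0.2199 = 3.093 ppm.
FC to add: 3.093 − 0.4 = 2.693 mg/L as Cl₂.
Cl₂ equivalent: 2.693 mg/L × 622,000 L = 1675 g.
Product at 61.6% available Cl: 1675 / 0.616 = 2719 g.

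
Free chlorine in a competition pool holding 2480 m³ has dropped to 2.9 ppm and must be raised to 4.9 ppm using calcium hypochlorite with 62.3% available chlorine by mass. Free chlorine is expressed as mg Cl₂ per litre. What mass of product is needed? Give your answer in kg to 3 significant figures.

7.96 kg

Volume: 2480 m³ = 2,480,000 L.
Chlorine deficit: 4.9 − 2.9 = 2 ppm = 2 mg/L as Cl₂.
Cl₂ equivalent needed: 2 mg/L × 2,480,000 L = 4,960,000 mg = 4960 g.
Product at 62.3% available chlorine: 4960 / 0.623 = 7961 g.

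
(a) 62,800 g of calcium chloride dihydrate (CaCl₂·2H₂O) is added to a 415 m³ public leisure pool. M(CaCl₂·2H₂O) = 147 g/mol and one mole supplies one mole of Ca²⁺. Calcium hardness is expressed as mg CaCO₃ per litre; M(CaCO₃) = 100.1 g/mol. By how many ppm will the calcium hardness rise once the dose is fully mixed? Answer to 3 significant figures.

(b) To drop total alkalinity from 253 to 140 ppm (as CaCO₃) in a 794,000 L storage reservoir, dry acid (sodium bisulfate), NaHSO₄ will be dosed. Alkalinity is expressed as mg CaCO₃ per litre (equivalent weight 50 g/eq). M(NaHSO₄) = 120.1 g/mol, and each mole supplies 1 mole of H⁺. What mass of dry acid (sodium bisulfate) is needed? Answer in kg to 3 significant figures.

(a) 103 ppm; (b) 216 kg

(a) Volume: 415 m³ = 415,000 L.
(a) Moles of Ca²⁺: 62,800 g ÷ 147 g/mol = 427.2 mol.
(a) As CaCO₃: 427.2 mol × 100.1 g/mol = 42,760 g.
(a) Rise: 42,760 g / 415,000 L × 1000 = 103 mg/L.

(b) Alkalinity to neutralize: (253 − 140) = 113 mg/L as CaCO₃ × 794,000 L = 89,720 g as CaCO₃.
(b) Equivalents of H⁺ required: 89,720 ÷ 50 g/eq = 1794 eq = 1794 mol NaHSO₄.
(b) Mass of NaHSO₄: 1794 × 120.1 = 215,500 g.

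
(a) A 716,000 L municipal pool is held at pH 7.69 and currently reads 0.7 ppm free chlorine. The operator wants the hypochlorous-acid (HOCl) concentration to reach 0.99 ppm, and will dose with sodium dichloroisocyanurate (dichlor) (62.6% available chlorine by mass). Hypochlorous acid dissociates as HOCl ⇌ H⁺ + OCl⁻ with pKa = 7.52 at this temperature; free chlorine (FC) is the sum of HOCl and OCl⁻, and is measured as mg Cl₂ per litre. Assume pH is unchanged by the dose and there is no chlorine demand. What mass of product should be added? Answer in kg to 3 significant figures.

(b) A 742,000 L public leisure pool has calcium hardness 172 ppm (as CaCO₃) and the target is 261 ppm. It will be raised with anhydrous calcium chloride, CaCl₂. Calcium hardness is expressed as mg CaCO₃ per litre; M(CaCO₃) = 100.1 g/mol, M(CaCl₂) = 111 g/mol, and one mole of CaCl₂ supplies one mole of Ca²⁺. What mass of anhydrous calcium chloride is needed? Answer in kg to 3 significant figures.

(a) 2.01 kg; (b) 73.2 kg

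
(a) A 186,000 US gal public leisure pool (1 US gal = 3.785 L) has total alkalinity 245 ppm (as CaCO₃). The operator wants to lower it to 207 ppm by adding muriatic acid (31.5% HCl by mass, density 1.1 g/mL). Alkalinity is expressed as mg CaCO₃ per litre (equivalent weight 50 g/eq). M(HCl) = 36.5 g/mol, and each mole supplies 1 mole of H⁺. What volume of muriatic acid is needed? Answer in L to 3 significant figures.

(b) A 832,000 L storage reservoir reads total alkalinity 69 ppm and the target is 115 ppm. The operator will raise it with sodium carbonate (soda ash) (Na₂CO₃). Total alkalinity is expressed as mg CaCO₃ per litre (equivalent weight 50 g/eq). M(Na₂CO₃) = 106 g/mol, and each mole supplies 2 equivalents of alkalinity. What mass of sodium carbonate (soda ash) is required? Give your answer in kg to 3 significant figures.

(a) 56.4 L; (b) 40.6 kg

(a) Volume: 186,000 US gal × 3.785 L/gal = 704,010 L.
(a) Alkalinity to neutralize: (245 − 207) = 38 mg/L as CaCO₃ × 704,010 L = 26,750 g as CaCO₃.
(a) Equivalents of H⁺ required: 26,750 ÷ 50 g/eq = 535 eq = 535 mol HCl.
(a) Mass of HCl: 535 × 36.5 = 19,530 g.
(a) Mass of 31.5% solution: 19,530 / 0.315 = 62,000 g.
(a) Volume: 62,000 g ÷ 1.1 g/mL = 56,360 mL.

(b) Alkalinity to add: (115 − 69) = 46 mg/L as CaCO₃ × 832,000 L = 38,270 g as CaCO₃.
(b) Equivalents: 38,270 g ÷ 50 g/eq = 765.4 eq.
(b) Each mole of Na₂CO₃ supplies 2 eq, so 765.4 / 2 = 382.7 mol.
(b) Mass: 382.7 mol × 106 g/mol = 40,570 g.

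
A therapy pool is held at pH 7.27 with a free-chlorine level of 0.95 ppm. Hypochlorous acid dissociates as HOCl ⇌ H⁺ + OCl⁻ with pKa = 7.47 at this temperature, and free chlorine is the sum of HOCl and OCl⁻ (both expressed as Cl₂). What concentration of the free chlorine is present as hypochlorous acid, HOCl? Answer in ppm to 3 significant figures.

[OCl⁻]/[HOCl] = 10^(pH − pKa) = 10^(7.27 − 7.47) = 10^-0.20 = 0.631.
Fraction as HOCl = 1 / (1 + 0.631) = 0.6131.
HOCl = 0.6131 × 0.95 ppm = 0.5825 ppm.

0.582 ppm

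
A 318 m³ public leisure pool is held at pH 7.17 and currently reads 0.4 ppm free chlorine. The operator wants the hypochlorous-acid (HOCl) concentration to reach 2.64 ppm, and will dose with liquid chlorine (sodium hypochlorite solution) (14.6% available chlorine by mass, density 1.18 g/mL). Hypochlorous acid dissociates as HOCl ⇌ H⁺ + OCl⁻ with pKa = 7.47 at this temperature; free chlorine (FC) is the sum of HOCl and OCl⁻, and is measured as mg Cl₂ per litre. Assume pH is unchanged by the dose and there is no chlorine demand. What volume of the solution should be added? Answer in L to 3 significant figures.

Volume: 318 m³ = 318,000 L.
[OCl⁻]/[HOCl] = 10^(pH − pKa) = 10^(7.17 − 7.47) = 0.5012; fraction as HOCl = 1/(1 + 0.5012) = 0.6661.
Free chlorine required for 2.64 ppm HOCl: 2.64 / 0.6661 = 3.963 ppm.
FC to add: 3.963 − 0.4 = 3.563 mg/L as Cl₂.
Cl₂ equivalent: 3.563 mg/L × 318,000 L = 1133 g.
Product at 14.6% available Cl: 1133 / 0.146 = 7761 g.
Volume: 7761 g ÷ 1.18 g/mL = 6577 mL.

6.58 L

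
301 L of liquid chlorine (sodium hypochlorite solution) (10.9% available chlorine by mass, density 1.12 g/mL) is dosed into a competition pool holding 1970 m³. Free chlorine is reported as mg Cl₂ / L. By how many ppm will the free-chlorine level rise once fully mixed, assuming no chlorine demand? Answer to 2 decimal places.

18.65 ppm

Volume: 1970 m³ = 1,970,000 L.
Mass of solution: 301 L × 1000 mL/L × 1.12 g/mL = 337,100 g.
Available chlorine delivered: 337,100 g × 0.109 = 36,750 g as Cl₂.
Concentration rise: 36,750 g / 1,970,000 L = 18.65 mg/L = 18.65 ppm.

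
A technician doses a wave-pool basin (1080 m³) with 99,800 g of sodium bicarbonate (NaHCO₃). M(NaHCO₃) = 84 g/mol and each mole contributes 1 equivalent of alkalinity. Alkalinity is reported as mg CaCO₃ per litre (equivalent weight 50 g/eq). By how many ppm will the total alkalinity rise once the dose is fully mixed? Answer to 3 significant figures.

55.0 ppm

Volume: 1080 m³ = 1,080,000 L.
Moles of NaHCO₃: 99,800 g ÷ 84 g/mol = 1188 mol → 1188 eq of alkalinity.
As CaCO₃: 1188 eq × 50 g/eq = 59,400 g.
Rise: 59,400 g / 1,080,000 L × 1000 = 55 mg/L.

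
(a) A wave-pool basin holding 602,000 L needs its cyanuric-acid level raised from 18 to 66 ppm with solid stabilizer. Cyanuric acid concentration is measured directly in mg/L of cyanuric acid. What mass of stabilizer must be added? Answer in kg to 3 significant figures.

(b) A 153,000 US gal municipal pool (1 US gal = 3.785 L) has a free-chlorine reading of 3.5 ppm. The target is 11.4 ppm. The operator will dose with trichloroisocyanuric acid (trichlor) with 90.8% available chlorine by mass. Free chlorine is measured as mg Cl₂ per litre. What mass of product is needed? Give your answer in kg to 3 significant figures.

(a) CYA to add: (66 − 18) = 48 mg/L × 602,000 L = 28,900 g cyanuric acid.

(b) Volume: 153,000 US gal × 3.785 L/gal = 579,105 L.
(b) Chlorine deficit: 11.4 − 3.5 = 7.9 ppm = 7.9 mg/L as Cl₂.
(b) Cl₂ equivalent needed: 7.9 mg/L × 579,105 L = 4,575,000 mg = 4575 g.
(b) Product at 90.8% available chlorine: 4575 / 0.908 = 5038 g.

(a) 28.9 kg; (b) 5.04 kg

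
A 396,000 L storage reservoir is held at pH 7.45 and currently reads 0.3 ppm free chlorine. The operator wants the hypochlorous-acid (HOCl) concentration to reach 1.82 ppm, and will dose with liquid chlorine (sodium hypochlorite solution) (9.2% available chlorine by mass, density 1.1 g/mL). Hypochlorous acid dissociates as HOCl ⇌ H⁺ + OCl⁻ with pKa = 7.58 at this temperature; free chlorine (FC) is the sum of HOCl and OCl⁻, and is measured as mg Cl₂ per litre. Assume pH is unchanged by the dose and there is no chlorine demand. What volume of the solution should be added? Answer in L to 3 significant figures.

[OCl⁻]/[HOCl] = 10^(pH − pKa) = 10^(7.45 − 7.58) = 0.7413; fraction as HOCl = 1/(1 + 0.7413) = 0.5743.
Free chlorine required for 1.82 ppm HOCl: 1.82 / 0.5743 = 3.169 ppm.
FC to add: 3.169 − 0.3 = 2.869 mg/L as Cl₂.
Cl₂ equivalent: 2.869 mg/L × 396,000 L = 1136 g.
Product at 9.2% available Cl: 1136 / 0.092 = 12,350 g.
Volume: 12,350 g ÷ 1.1 g/mL = 11,230 mL.

11.2 L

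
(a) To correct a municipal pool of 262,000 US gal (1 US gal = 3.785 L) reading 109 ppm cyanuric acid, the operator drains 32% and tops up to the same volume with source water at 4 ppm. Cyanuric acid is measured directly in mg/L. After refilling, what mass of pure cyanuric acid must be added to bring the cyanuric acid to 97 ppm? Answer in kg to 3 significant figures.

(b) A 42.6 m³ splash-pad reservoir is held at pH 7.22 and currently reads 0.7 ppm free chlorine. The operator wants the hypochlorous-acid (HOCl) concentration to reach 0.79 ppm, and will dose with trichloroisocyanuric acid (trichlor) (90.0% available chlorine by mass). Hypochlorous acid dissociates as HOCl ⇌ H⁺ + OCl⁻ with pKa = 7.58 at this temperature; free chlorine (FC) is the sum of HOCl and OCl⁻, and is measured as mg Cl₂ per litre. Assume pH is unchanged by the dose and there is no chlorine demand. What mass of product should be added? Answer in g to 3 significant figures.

(a) Volume: 262,000 US gal × 3.785 L/gal = 991,670 L.
(a) After draining 32% and refilling: 109 × 0.68 + 4 × 0.32 = 75.4 ppm.
(a) Deficit to target: 97 − 75.4 = 21.6 mg/L.
(a) Mass: 21.6 mg/L × 991,670 L = 21,420 g cyanuric acid.

(b) Volume: 42.6 m³ = 42,600 L.
(b) [OCl⁻]/[HOCl] = 10^(pH − pKa) = 10^(7.22 − 7.58) = 0.4365; fraction as HOCl = 1/(1 + 0.4365) = 0.6961.
(b) Free chlorine required for 0.79 ppm HOCl: 0.79 / 0.6961 = 1.135 ppm.
(b) FC to add: 1.135 − 0.7 = 0.4348 mg/L as Cl₂.
(b) Cl₂ equivalent: 0.4348 mg/L × 42,600 L = 18.52 g.
(b) Product at 90.0% available Cl: 18.52 / 0.9 = 20.58 g.

(a) 21.4 kg; (b) 20.6 g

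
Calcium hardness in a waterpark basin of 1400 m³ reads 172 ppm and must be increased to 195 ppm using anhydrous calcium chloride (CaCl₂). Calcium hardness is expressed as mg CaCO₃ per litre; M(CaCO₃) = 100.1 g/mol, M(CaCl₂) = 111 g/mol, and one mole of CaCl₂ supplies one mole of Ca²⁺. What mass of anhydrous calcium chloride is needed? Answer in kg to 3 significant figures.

Volume: 1400 m³ = 1,400,000 L.
Hardness to add: (195 − 172) = 23 mg/L as CaCO₃ × 1,400,000 L = 32,200 g as CaCO₃.
Moles of Ca²⁺ (1 mol Ca²⁺ ≡ 1 mol CaCO₃): 32,200 / 100.1 g/mol = 321.7 mol.
Mass of CaCl₂: 321.7 × 111 = 35,710 g.

35.7 kg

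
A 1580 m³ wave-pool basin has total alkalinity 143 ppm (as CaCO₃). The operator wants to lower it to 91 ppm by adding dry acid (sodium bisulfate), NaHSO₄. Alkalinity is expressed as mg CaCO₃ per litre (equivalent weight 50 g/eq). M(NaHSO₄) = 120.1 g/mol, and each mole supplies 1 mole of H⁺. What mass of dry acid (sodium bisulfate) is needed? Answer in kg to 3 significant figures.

197 kg

Volume: 1580 m³ = 1,580,000 L.
Alkalinity to neutralize: (143 − 91) = 52 mg/L as CaCO₃ × 1,580,000 L = 82,160 g as CaCO₃.
Equivalents of H⁺ required: 82,160 ÷ 50 g/eq = 1643 eq = 1643 mol NaHSO₄.
Mass of NaHSO₄: 1643 × 120.1 = 197,300 g.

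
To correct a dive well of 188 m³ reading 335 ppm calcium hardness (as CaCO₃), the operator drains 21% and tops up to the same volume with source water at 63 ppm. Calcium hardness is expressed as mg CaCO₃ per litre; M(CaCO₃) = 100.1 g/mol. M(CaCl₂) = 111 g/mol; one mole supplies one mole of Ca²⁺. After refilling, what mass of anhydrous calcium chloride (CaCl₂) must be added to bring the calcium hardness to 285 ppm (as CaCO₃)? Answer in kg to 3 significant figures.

Volume: 188 m³ = 188,000 L.
After draining 21% and refilling: 335 × 0.79 + 63 × 0.21 = 277.88 ppm.
Deficit to target: 285 − 277.88 = 7.12 mg/L.
As CaCO₃: 7.12 mg/L × 188,000 L = 1339 g; ÷ 100.1 = 13.37 mol Ca²⁺.
Mass: 13.37 × 111 = 1484 g.

1.48 kg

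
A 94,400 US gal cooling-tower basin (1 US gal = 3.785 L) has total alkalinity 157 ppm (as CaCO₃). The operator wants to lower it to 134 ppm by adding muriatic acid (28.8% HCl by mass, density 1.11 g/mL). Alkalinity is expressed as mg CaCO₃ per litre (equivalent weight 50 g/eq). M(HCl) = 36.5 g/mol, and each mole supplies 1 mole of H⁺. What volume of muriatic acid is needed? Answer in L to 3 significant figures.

Volume: 94,400 US gal × 3.785 L/gal = 357,304 L.
Alkalinity to neutralize: (157 − 134) = 23 mg/L as CaCO₃ × 357,304 L = 8218 g as CaCO₃.
Equivalents of H⁺ required: 8218 ÷ 50 g/eq = 164.4 eq = 164.4 mol HCl.
Mass of HCl: 164.4 × 36.5 = 5999 g.
Mass of 28.8% solution: 5999 / 0.288 = 20,830 g.
Volume: 20,830 g ÷ 1.11 g/mL = 18,770 mL.

18.8 L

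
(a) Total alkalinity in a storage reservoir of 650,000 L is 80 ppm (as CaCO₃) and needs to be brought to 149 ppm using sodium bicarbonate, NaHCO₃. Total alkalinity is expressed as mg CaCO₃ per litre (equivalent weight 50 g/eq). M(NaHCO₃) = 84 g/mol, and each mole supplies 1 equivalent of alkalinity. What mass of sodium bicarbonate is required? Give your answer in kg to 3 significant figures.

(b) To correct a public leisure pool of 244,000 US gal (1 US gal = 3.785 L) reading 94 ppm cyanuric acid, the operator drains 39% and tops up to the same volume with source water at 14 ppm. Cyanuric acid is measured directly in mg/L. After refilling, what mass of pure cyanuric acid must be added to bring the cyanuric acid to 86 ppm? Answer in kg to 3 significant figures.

(a) 75.3 kg; (b) 21.4 kg

(a) Alkalinity to add: (149 − 80) = 69 mg/L as CaCO₃ × 650,000 L = 44,850 g as CaCO₃.
(a) Equivalents: 44,850 g ÷ 50 g/eq = 897 eq.
(a) NaHCO₃ supplies 1 eq per mole → 897 mol.
(a) Mass: 897 mol × 84 g/mol = 75,350 g.

(b) Volume: 244,000 US gal × 3.785 L/gal = 923,540 L.
(b) After draining 39% and refilling: 94 × 0.61 + 14 × 0.39 = 62.8 ppm.
(b) Deficit to target: 86 − 62.8 = 23.2 mg/L.
(b) Mass: 23.2 mg/L × 923,540 L = 21,430 g cyanuric acid.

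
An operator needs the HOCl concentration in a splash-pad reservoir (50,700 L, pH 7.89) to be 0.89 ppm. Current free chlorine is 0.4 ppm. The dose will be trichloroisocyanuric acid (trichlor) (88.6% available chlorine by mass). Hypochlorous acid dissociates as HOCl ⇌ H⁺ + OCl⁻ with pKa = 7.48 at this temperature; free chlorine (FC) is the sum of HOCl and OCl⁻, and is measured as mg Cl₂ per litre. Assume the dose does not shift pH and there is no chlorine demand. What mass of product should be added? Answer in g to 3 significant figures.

[OCl⁻]/[HOCl] = 10^(pH − pKa) = 10^(7.89 − 7.48) = 2.57; fraction as HOCl = 1/(1 + 2.57) = 0.2801.
Free chlorine required for 0.89 ppm HOCl: 0.89 / 0.2801 = 3.178 ppm.
FC to add: 3.178 − 0.4 = 2.778 mg/L as Cl₂.
Cl₂ equivalent: 2.778 mg/L × 50,700 L = 140.8 g.
Product at 88.6% available Cl: 140.8 / 0.886 = 158.9 g.

159 g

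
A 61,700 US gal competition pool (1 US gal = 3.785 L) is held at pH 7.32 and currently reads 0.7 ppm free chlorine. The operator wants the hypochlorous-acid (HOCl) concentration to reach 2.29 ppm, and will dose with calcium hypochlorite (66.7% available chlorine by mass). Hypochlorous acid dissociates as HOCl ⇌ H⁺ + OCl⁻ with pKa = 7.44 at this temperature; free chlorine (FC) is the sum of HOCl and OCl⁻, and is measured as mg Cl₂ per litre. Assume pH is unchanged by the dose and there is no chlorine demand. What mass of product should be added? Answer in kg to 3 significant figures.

Volume: 61,700 US gal × 3.785 L/gal = 233,534 L.
[OCl⁻]/[HOCl] = 10^(pH − pKa) = 10^(7.32 − 7.44) = 0.7586; fraction as HOCl = 1/(1 + 0.7586) = 0.5686.
Free chlorine required for 2.29 ppm HOCl: 2.29 / 0.5686 = 4.027 ppm.
FC to add: 4.027 − 0.7 = 3.327 mg/L as Cl₂.
Cl₂ equivalent: 3.327 mg/L × 233,534 L = 777 g.
Product at 66.7% available Cl: 777 / 0.667 = 1165 g.

1.16 kg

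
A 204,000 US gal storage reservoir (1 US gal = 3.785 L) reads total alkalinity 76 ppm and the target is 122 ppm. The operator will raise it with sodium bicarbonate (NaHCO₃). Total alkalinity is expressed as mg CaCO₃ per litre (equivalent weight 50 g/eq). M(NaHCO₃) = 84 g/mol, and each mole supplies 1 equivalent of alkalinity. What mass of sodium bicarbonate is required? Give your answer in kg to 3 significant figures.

59.7 kg

Volume: 204,000 US gal × 3.785 L/gal = 772,140 L.
Alkalinity to add: (122 − 76) = 46 mg/L as CaCO₃ × 772,140 L = 35,520 g as CaCO₃.
Equivalents: 35,520 g ÷ 50 g/eq = 710.4 eq.
NaHCO₃ supplies 1 eq per mole → 710.4 mol.
Mass: 710.4 mol × 84 g/mol = 59,670 g.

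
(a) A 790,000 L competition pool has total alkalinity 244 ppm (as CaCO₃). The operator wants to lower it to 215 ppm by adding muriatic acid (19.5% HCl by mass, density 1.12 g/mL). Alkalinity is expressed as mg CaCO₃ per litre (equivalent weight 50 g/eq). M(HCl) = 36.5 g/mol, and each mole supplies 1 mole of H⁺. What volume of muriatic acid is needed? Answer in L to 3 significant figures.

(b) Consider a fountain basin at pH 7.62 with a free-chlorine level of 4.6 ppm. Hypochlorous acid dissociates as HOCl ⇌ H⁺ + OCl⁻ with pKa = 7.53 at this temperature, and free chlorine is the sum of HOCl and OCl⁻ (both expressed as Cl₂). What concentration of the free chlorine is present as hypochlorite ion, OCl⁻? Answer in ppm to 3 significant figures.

(a) Alkalinity to neutralize: (244 − 215) = 29 mg/L as CaCO₃ × 790,000 L = 22,910 g as CaCO₃.
(a) Equivalents of H⁺ required: 22,910 ÷ 50 g/eq = 458.2 eq = 458.2 mol HCl.
(a) Mass of HCl: 458.2 × 36.5 = 16,720 g.
(a) Mass of 19.5% solution: 16,720 / 0.195 = 85,770 g.
(a) Volume: 85,770 g ÷ 1.12 g/mL = 76,580 mL.

(b) [OCl⁻]/[HOCl] = 10^(pH − pKa) = 10^(7.62 − 7.53) = 10^0.09 = 1.23.
(b) Fraction as HOCl = 1 / (1 + 1.23) = 0.4484.
(b) OCl⁻ = (1 − 0.4484) × 4.6 ppm = 2.537 ppm.

(a) 76.6 L; (b) 2.54 ppm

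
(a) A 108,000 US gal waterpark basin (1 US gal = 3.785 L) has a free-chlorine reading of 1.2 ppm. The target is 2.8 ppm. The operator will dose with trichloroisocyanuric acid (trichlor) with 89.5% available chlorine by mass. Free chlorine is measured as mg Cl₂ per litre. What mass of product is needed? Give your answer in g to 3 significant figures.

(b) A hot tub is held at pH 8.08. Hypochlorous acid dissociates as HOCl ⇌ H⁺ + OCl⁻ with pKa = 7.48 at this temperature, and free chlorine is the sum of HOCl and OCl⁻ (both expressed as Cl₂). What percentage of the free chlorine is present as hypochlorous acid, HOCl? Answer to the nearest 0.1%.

(a) Volume: 108,000 US gal × 3.785 L/gal = 408,780 L.
(a) Chlorine deficit: 2.8 − 1.2 = 1.6 ppm = 1.6 mg/L as Cl₂.
(a) Cl₂ equivalent needed: 1.6 mg/L × 408,780 L = 654,000 mg = 654 g.
(a) Product at 89.5% available chlorine: 654 / 0.895 = 730.8 g.

(b) [OCl⁻]/[HOCl] = 10^(pH − pKa) = 10^(8.08 − 7.48) = 10^0.60 = 3.981.
(b) Fraction as HOCl = 1 / (1 + 3.981) = 0.2008.

(a) 731 g; (b) 20.1%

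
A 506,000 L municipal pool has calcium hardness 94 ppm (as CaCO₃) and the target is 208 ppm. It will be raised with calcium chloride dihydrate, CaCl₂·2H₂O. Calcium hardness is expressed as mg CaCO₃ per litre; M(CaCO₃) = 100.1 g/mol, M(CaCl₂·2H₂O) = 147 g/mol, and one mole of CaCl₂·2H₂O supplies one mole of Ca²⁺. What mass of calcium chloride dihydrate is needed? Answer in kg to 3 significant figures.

84.7 kg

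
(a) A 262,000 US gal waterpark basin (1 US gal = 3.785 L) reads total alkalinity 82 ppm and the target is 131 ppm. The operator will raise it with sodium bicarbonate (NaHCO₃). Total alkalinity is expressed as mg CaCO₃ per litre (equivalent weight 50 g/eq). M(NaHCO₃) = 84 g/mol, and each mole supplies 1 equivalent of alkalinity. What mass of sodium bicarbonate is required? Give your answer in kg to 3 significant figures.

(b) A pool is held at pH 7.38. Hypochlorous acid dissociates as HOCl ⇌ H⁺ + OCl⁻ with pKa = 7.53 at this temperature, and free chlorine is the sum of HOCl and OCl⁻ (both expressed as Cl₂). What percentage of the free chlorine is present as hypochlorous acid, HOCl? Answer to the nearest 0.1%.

(a) 81.6 kg; (b) 58.5%

(a) Volume: 262,000 US gal × 3.785 L/gal = 991,670 L.
(a) Alkalinity to add: (131 − 82) = 49 mg/L as CaCO₃ × 991,670 L = 48,590 g as CaCO₃.
(a) Equivalents: 48,590 g ÷ 50 g/eq = 971.8 eq.
(a) NaHCO₃ supplies 1 eq per mole → 971.8 mol.
(a) Mass: 971.8 mol × 84 g/mol = 81,630 g.

(b) [OCl⁻]/[HOCl] = 10^(pH − pKa) = 10^(7.38 − 7.53) = 10^-0.15 = 0.7079.
(b) Fraction as HOCl = 1 / (1 + 0.7079) = 0.5855.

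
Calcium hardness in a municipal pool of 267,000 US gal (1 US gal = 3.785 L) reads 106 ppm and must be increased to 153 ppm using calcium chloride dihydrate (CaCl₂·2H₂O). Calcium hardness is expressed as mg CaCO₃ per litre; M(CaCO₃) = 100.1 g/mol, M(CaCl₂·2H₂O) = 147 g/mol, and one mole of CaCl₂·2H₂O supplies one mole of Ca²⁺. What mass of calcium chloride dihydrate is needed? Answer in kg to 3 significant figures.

Volume: 267,000 US gal × 3.785 L/gal = 1,010,595 L.
Hardness to add: (153 − 106) = 47 mg/L as CaCO₃ × 1,010,595 L = 47,500 g as CaCO₃.
Moles of Ca²⁺ (1 mol Ca²⁺ ≡ 1 mol CaCO₃): 47,500 / 100.1 g/mol = 474.5 mol.
Mass of CaCl₂·2H₂O: 474.5 × 147 = 69,750 g.

69.8 kg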